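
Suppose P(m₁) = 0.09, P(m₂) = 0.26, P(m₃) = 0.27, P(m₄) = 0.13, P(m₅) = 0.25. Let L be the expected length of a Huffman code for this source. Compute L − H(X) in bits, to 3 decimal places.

Entropy H = −Σ p log₂ p ≈ 2.2106 bits.
Huffman merges: 9/100+13/100→11/50; 11/50+1/4→47/100; 13/50+27/100→53/100; 47/100+53/100→1. L = 111/50 ≈ 2.2200.
L − H = 2.2200 − 2.2106 = 0.009 bits.

0.009 bits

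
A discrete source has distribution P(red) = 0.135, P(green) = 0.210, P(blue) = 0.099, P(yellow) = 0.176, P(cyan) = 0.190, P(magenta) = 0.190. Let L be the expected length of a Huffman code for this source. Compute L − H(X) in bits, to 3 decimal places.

Entropy H = −Σ p log₂ p ≈ 2.5447 bits.
Huffman merges: 99/1000+27/200→117/500; 22/125+19/100→183/500; 19/100+21/100→2/5; 117/500+183/500→3/5; 2/5+3/5→1. L = 13/5 ≈ 2.6000.
L − H = 2.6000 − 2.5447 = 0.055 bits.

0.055 bits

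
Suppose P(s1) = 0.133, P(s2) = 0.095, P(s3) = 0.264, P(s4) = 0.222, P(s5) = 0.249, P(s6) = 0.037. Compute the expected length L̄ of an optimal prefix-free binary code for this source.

Repeatedly combine the two least-probable nodes; the expected code length is the sum of the merged weights.
merge 37/1000 + 19/200 → 33/250
merge 33/250 + 133/1000 → 53/200
merge 111/500 + 249/1000 → 471/1000
merge 33/125 + 53/200 → 529/1000
merge 471/1000 + 529/1000 → 1
L = 33/250 + 53/200 + 471/1000 + 529/1000 + 1 = 2397/1000 = 2.397 bits/symbol.

2.397 bits/symbol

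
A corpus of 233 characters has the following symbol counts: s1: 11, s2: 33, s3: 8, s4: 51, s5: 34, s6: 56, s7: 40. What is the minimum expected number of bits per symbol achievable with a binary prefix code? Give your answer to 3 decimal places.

2.622 bits/symbol

Probabilities are the counts divided by 233.
Repeatedly combine the two least-probable nodes; the expected code length is the sum of the merged weights.
merge 8/233 + 11/233 → 19/233
merge 19/233 + 33/233 → 52/233
merge 34/233 + 40/233 → 74/233
merge 51/233 + 52/233 → 103/233
merge 56/233 + 74/233 → 130/233
merge 103/233 + 130/233 → 1
L = 19/233 + 52/233 + 74/233 + 103/233 + 130/233 + 1 = 611/233 ≈ 2.622 bits/symbol.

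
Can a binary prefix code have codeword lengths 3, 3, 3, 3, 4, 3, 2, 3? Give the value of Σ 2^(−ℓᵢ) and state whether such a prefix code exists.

With common denominator 2^4 = 16: Σ 2^(−ℓᵢ) = 2/16 + 2/16 + 2/16 + 2/16 + 1/16 + 2/16 + 4/16 + 2/16 = 17/16 = 1.0625.
Kraft's inequality requires Σ ≤ 1; here Σ = 1.0625 > 1, so no such prefix code exists.

1.0625; no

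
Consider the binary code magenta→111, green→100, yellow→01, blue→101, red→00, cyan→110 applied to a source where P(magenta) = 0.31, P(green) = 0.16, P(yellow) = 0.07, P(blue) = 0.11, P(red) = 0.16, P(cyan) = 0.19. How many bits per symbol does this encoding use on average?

2.77 bits/symbol

L̄ = Σ pᵢ·ℓᵢ = 0.31·3 + 0.16·3 + 0.07·2 + 0.11·3 + 0.16·2 + 0.19·3 = 2.77 bits/symbol.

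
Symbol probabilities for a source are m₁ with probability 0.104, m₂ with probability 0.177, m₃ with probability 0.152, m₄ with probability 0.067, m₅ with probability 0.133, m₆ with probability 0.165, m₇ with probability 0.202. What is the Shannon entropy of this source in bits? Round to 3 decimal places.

H = −Σ pᵢ log₂ pᵢ.
−0.104·log₂(0.104) = 0.3396
−0.177·log₂(0.177) = 0.4422
−0.152·log₂(0.152) = 0.4131
−0.067·log₂(0.067) = 0.2613
−0.133·log₂(0.133) = 0.3871
−0.165·log₂(0.165) = 0.4289
−0.202·log₂(0.202) = 0.4661
Sum ≈ 2.7383 → 2.738 bits.

2.738 bits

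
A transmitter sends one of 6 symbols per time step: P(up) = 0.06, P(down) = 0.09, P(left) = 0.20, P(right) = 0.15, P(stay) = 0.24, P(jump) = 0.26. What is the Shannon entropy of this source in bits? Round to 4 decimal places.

H = −Σ pᵢ log₂ pᵢ.
−0.06·log₂(0.06) = 0.2435
−0.09·log₂(0.09) = 0.3127
−0.20·log₂(0.20) = 0.4644
−0.15·log₂(0.15) = 0.4105
−0.24·log₂(0.24) = 0.4941
−0.26·log₂(0.26) = 0.5053
Sum ≈ 2.4305 → 2.4305 bits.

2.4305 bits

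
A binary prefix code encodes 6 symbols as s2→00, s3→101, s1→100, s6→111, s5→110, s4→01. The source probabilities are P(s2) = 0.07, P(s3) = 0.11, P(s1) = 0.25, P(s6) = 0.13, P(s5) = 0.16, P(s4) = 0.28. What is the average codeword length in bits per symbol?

2.65 bits/symbol

L̄ = Σ pᵢ·ℓᵢ = 0.07·2 + 0.11·3 + 0.25·3 + 0.13·3 + 0.16·3 + 0.28·2 = 2.65 bits/symbol.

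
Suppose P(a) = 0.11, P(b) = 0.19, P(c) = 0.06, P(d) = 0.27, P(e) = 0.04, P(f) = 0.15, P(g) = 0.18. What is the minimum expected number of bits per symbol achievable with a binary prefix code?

2.64 bits/symbol

Repeatedly combine the two least-probable nodes; the expected code length is the sum of the merged weights.
merge 1/25 + 3/50 → 1/10
merge 1/10 + 11/100 → 21/100
merge 3/20 + 9/50 → 33/100
merge 19/100 + 21/100 → 2/5
merge 27/100 + 33/100 → 3/5
merge 2/5 + 3/5 → 1
L = 1/10 + 21/100 + 33/100 + 2/5 + 3/5 + 1 = 66/25 = 2.64 bits/symbol.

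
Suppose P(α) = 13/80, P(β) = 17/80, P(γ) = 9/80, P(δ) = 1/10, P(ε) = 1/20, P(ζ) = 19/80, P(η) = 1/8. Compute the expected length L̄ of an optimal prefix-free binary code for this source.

Repeatedly combine the two least-probable nodes; the expected code length is the sum of the merged weights.
merge 1/20 + 1/10 → 3/20
merge 9/80 + 1/8 → 19/80
merge 3/20 + 13/80 → 5/16
merge 17/80 + 19/80 → 9/20
merge 19/80 + 5/16 → 11/20
merge 9/20 + 11/20 → 1
L = 3/20 + 19/80 + 5/16 + 9/20 + 11/20 + 1 = 27/10 = 2.7 bits/symbol.

2.7 bits/symbol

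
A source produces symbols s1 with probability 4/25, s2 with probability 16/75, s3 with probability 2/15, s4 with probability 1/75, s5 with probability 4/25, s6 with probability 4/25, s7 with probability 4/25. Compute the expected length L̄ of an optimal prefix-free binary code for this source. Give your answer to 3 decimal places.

2.773 bits/symbol

Repeatedly combine the two least-probable nodes; the expected code length is the sum of the merged weights.
merge 1/75 + 2/15 → 11/75
merge 11/75 + 4/25 → 23/75
merge 4/25 + 4/25 → 8/25
merge 4/25 + 16/75 → 28/75
merge 23/75 + 8/25 → 47/75
merge 28/75 + 47/75 → 1
L = 11/75 + 23/75 + 8/25 + 28/75 + 47/75 + 1 = 208/75 ≈ 2.773 bits/symbol.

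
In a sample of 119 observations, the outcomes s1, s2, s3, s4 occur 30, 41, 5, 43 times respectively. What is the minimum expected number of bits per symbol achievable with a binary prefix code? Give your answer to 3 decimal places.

1.933 bits/symbol

Probabilities are the counts divided by 119.
Repeatedly combine the two least-probable nodes; the expected code length is the sum of the merged weights.
merge 5/119 + 30/119 → 5/17
merge 5/17 + 41/119 → 76/119
merge 43/119 + 76/119 → 1
L = 5/17 + 76/119 + 1 = 230/119 ≈ 1.933 bits/symbol.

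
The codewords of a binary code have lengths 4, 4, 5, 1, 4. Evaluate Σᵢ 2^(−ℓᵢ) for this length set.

With common denominator 2^5 = 32: Σ 2^(−ℓᵢ) = 2/32 + 2/32 + 1/32 + 16/32 + 2/32 = 23/32 = 0.71875.

0.71875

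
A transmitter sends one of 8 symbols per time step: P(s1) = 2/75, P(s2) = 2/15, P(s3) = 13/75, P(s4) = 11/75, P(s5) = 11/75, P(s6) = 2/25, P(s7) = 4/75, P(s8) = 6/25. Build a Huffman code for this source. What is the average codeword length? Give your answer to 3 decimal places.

2.827 bits/symbol

Repeatedly combine the two least-probable nodes; the expected code length is the sum of the merged weights.
merge 2/75 + 4/75 → 2/25
merge 2/25 + 2/25 → 4/25
merge 2/15 + 11/75 → 7/25
merge 11/75 + 4/25 → 23/75
merge 13/75 + 6/25 → 31/75
merge 7/25 + 23/75 → 44/75
merge 31/75 + 44/75 → 1
L = 2/25 + 4/25 + 7/25 + 23/75 + 31/75 + 44/75 + 1 = 212/75 ≈ 2.827 bits/symbol.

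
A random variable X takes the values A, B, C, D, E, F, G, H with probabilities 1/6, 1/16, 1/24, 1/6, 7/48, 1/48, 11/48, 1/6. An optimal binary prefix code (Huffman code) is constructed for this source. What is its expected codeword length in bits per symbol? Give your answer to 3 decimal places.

2.792 bits/symbol

Repeatedly combine the two least-probable nodes; the expected code length is the sum of the merged weights.
merge 1/48 + 1/24 → 1/16
merge 1/16 + 1/16 → 1/8
merge 1/8 + 7/48 → 13/48
merge 1/6 + 1/6 → 1/3
merge 1/6 + 11/48 → 19/48
merge 13/48 + 1/3 → 29/48
merge 19/48 + 29/48 → 1
L = 1/16 + 1/8 + 13/48 + 1/3 + 19/48 + 29/48 + 1 = 67/24 ≈ 2.792 bits/symbol.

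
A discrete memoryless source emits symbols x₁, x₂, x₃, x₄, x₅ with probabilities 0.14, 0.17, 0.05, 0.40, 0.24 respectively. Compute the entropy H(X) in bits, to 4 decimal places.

2.0707 bits

H = −Σ pᵢ log₂ pᵢ.
−0.14·log₂(0.14) = 0.3971
−0.17·log₂(0.17) = 0.4346
−0.05·log₂(0.05) = 0.2161
−0.40·log₂(0.40) = 0.5288
−0.24·log₂(0.24) = 0.4941
Sum ≈ 2.0707 → 2.0707 bits.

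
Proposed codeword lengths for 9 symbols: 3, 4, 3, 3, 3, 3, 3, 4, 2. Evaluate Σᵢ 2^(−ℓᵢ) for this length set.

With common denominator 2^4 = 16: Σ 2^(−ℓᵢ) = 2/16 + 1/16 + 2/16 + 2/16 + 2/16 + 2/16 + 2/16 + 1/16 + 4/16 = 18/16 = 1.125.

1.125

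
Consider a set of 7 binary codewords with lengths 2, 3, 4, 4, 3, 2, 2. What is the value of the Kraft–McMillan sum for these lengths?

1.125

With common denominator 2^4 = 16: Σ 2^(−ℓᵢ) = 4/16 + 2/16 + 1/16 + 1/16 + 2/16 + 4/16 + 4/16 = 18/16 = 1.125.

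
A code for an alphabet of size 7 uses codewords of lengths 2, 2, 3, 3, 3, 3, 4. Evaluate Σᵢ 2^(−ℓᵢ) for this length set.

1.0625

With common denominator 2^4 = 16: Σ 2^(−ℓᵢ) = 4/16 + 4/16 + 2/16 + 2/16 + 2/16 + 2/16 + 1/16 = 17/16 = 1.0625.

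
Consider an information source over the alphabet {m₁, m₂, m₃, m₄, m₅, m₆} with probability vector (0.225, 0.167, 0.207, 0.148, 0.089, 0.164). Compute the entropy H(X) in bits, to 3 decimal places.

2.532 bits

H = −Σ pᵢ log₂ pᵢ.
−0.225·log₂(0.225) = 0.4842
−0.167·log₂(0.167) = 0.4312
−0.207·log₂(0.207) = 0.4704
−0.148·log₂(0.148) = 0.4079
−0.089·log₂(0.089) = 0.3106
−0.164·log₂(0.164) = 0.4278
Sum ≈ 2.5321 → 2.532 bits.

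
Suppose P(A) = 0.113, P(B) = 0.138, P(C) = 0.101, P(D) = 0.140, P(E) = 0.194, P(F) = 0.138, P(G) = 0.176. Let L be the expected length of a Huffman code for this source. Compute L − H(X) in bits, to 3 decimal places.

0.031 bits

Entropy H = −Σ p log₂ p ≈ 2.7753 bits.
Huffman merges: 101/1000+113/1000→107/500; 69/500+69/500→69/250; 7/50+22/125→79/250; 97/500+107/500→51/125; 69/250+79/250→74/125; 51/125+74/125→1. L = 1403/500 ≈ 2.8060.
L − H = 2.8060 − 2.7753 = 0.031 bits.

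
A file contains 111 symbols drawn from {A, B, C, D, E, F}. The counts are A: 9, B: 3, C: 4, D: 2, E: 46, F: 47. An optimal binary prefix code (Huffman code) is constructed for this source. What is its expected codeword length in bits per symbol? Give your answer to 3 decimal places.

1.865 bits/symbol

Probabilities are the counts divided by 111.
Repeatedly combine the two least-probable nodes; the expected code length is the sum of the merged weights.
merge 2/111 + 1/37 → 5/111
merge 4/111 + 5/111 → 3/37
merge 3/37 + 3/37 → 6/37
merge 6/37 + 46/111 → 64/111
merge 47/111 + 64/111 → 1
L = 5/111 + 3/37 + 6/37 + 64/111 + 1 = 69/37 ≈ 1.865 bits/symbol.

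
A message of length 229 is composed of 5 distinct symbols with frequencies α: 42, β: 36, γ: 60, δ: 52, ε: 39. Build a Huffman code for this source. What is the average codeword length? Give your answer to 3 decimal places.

Probabilities are the counts divided by 229.
Repeatedly combine the two least-probable nodes; the expected code length is the sum of the merged weights.
merge 36/229 + 39/229 → 75/229
merge 42/229 + 52/229 → 94/229
merge 60/229 + 75/229 → 135/229
merge 94/229 + 135/229 → 1
L = 75/229 + 94/229 + 135/229 + 1 = 533/229 ≈ 2.328 bits/symbol.

2.328 bits/symbol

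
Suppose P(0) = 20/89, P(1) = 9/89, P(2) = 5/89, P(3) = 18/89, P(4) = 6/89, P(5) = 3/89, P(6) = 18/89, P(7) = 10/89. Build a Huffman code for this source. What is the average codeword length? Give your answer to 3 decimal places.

Repeatedly combine the two least-probable nodes; the expected code length is the sum of the merged weights.
merge 3/89 + 5/89 → 8/89
merge 6/89 + 8/89 → 14/89
merge 9/89 + 10/89 → 19/89
merge 14/89 + 18/89 → 32/89
merge 18/89 + 19/89 → 37/89
merge 20/89 + 32/89 → 52/89
merge 37/89 + 52/89 → 1
L = 8/89 + 14/89 + 19/89 + 32/89 + 37/89 + 52/89 + 1 = 251/89 ≈ 2.820 bits/symbol.

2.820 bits/symbol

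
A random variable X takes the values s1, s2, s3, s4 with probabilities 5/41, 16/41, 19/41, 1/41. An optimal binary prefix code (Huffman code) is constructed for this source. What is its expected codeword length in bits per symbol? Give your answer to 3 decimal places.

1.683 bits/symbol

Repeatedly combine the two least-probable nodes; the expected code length is the sum of the merged weights.
merge 1/41 + 5/41 → 6/41
merge 6/41 + 16/41 → 22/41
merge 19/41 + 22/41 → 1
L = 6/41 + 22/41 + 1 = 69/41 ≈ 1.683 bits/symbol.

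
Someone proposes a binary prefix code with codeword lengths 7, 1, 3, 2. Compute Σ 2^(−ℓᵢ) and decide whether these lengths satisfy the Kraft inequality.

With common denominator 2^7 = 128: Σ 2^(−ℓᵢ) = 1/128 + 64/128 + 16/128 + 32/128 = 113/128 = 0.8828125.
Kraft's inequality requires Σ ≤ 1; here Σ = 0.8828125 ≤ 1, so such a prefix code exists.

0.8828125; yes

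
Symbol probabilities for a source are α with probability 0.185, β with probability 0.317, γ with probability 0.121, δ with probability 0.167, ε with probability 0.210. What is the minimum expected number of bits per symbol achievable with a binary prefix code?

2.288 bits/symbol

Repeatedly combine the two least-probable nodes; the expected code length is the sum of the merged weights.
merge 121/1000 + 167/1000 → 36/125
merge 37/200 + 21/100 → 79/200
merge 36/125 + 317/1000 → 121/200
merge 79/200 + 121/200 → 1
L = 36/125 + 79/200 + 121/200 + 1 = 286/125 = 2.288 bits/symbol.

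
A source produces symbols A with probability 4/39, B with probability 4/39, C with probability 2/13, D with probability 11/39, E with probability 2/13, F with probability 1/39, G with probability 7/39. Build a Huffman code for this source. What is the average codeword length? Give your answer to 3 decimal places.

2.667 bits/symbol

Repeatedly combine the two least-probable nodes; the expected code length is the sum of the merged weights.
merge 1/39 + 4/39 → 5/39
merge 4/39 + 5/39 → 3/13
merge 2/13 + 2/13 → 4/13
merge 7/39 + 3/13 → 16/39
merge 11/39 + 4/13 → 23/39
merge 16/39 + 23/39 → 1
L = 5/39 + 3/13 + 4/13 + 16/39 + 23/39 + 1 = 8/3 ≈ 2.667 bits/symbol.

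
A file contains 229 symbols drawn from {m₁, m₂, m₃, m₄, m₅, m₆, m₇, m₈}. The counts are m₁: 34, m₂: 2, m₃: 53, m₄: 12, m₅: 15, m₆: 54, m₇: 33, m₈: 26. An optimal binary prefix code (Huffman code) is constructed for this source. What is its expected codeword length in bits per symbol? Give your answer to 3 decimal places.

2.721 bits/symbol

Probabilities are the counts divided by 229.
Repeatedly combine the two least-probable nodes; the expected code length is the sum of the merged weights.
merge 2/229 + 12/229 → 14/229
merge 14/229 + 15/229 → 29/229
merge 26/229 + 29/229 → 55/229
merge 33/229 + 34/229 → 67/229
merge 53/229 + 54/229 → 107/229
merge 55/229 + 67/229 → 122/229
merge 107/229 + 122/229 → 1
L = 14/229 + 29/229 + 55/229 + 67/229 + 107/229 + 122/229 + 1 = 623/229 ≈ 2.721 bits/symbol.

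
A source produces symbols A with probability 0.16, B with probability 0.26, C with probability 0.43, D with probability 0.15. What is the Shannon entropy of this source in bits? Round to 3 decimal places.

1.862 bits

H = −Σ pᵢ log₂ pᵢ.
−0.16·log₂(0.16) = 0.4230
−0.26·log₂(0.26) = 0.5053
−0.43·log₂(0.43) = 0.5236
−0.15·log₂(0.15) = 0.4105
Sum ≈ 1.8624 → 1.862 bits.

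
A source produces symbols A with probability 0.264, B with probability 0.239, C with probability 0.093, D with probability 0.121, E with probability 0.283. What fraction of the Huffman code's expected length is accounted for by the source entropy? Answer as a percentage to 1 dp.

99.5%

Entropy H = −Σ p log₂ p ≈ 2.2035 bits.
Huffman merges: 93/1000+121/1000→107/500; 107/500+239/1000→453/1000; 33/125+283/1000→547/1000; 453/1000+547/1000→1. L = 1107/500 ≈ 2.2140.
Efficiency = H/L = 2.2035/2.2140 = 99.5%.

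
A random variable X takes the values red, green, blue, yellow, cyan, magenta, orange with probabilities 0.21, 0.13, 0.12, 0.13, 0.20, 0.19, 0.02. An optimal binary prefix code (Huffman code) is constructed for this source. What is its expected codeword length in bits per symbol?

2.73 bits/symbol

Repeatedly combine the two least-probable nodes; the expected code length is the sum of the merged weights.
merge 1/50 + 3/25 → 7/50
merge 13/100 + 13/100 → 13/50
merge 7/50 + 19/100 → 33/100
merge 1/5 + 21/100 → 41/100
merge 13/50 + 33/100 → 59/100
merge 41/100 + 59/100 → 1
L = 7/50 + 13/50 + 33/100 + 41/100 + 59/100 + 1 = 273/100 = 2.73 bits/symbol.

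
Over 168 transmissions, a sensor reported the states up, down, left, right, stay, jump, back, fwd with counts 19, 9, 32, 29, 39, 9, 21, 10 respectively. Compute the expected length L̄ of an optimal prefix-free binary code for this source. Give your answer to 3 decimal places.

2.851 bits/symbol

Probabilities are the counts divided by 168.
Repeatedly combine the two least-probable nodes; the expected code length is the sum of the merged weights.
merge 3/56 + 3/56 → 3/28
merge 5/84 + 3/28 → 1/6
merge 19/168 + 1/8 → 5/21
merge 1/6 + 29/168 → 19/56
merge 4/21 + 13/56 → 71/168
merge 5/21 + 19/56 → 97/168
merge 71/168 + 97/168 → 1
L = 3/28 + 1/6 + 5/21 + 19/56 + 71/168 + 97/168 + 1 = 479/168 ≈ 2.851 bits/symbol.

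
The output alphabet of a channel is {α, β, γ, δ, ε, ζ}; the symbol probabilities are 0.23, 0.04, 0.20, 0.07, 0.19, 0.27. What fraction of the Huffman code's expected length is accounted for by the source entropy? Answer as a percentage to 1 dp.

98.4%

Entropy H = −Σ p log₂ p ≈ 2.3716 bits.
Huffman merges: 1/25+7/100→11/100; 11/100+19/100→3/10; 1/5+23/100→43/100; 27/100+3/10→57/100; 43/100+57/100→1. L = 241/100 ≈ 2.4100.
Efficiency = H/L = 2.3716/2.4100 = 98.4%.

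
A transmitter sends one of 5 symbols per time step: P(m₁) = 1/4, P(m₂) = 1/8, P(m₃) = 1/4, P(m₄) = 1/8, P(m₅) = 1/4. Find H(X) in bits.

2.25 bits

Each probability is a power of 1/2, so log₂(1/p) is an integer.
H = Σ p·log₂(1/p) = 1/4·2 + 1/8·3 + 1/4·2 + 1/8·3 + 1/4·2 = 2.25 bits.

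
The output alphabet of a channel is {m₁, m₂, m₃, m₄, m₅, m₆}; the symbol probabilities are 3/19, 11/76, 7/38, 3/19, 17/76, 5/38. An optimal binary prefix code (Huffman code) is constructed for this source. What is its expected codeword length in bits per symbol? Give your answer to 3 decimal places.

2.592 bits/symbol

Repeatedly combine the two least-probable nodes; the expected code length is the sum of the merged weights.
merge 5/38 + 11/76 → 21/76
merge 3/19 + 3/19 → 6/19
merge 7/38 + 17/76 → 31/76
merge 21/76 + 6/19 → 45/76
merge 31/76 + 45/76 → 1
L = 21/76 + 6/19 + 31/76 + 45/76 + 1 = 197/76 ≈ 2.592 bits/symbol.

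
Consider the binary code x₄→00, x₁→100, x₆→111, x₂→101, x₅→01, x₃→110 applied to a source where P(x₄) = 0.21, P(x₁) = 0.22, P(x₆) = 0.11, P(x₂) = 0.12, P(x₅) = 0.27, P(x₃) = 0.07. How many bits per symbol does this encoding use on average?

2.52 bits/symbol

L̄ = Σ pᵢ·ℓᵢ = 0.21·2 + 0.22·3 + 0.11·3 + 0.12·3 + 0.27·2 + 0.07·3 = 2.52 bits/symbol.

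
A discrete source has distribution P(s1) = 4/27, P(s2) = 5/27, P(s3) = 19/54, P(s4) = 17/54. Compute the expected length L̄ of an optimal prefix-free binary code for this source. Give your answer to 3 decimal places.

1.981 bits/symbol

Repeatedly combine the two least-probable nodes; the expected code length is the sum of the merged weights.
merge 4/27 + 5/27 → 1/3
merge 17/54 + 1/3 → 35/54
merge 19/54 + 35/54 → 1
L = 1/3 + 35/54 + 1 = 107/54 ≈ 1.981 bits/symbol.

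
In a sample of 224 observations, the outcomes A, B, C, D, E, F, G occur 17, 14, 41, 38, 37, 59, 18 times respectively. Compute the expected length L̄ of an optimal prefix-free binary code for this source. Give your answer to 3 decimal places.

2.692 bits/symbol

Probabilities are the counts divided by 224.
Repeatedly combine the two least-probable nodes; the expected code length is the sum of the merged weights.
merge 1/16 + 17/224 → 31/224
merge 9/112 + 31/224 → 7/32
merge 37/224 + 19/112 → 75/224
merge 41/224 + 7/32 → 45/112
merge 59/224 + 75/224 → 67/112
merge 45/112 + 67/112 → 1
L = 31/224 + 7/32 + 75/224 + 45/112 + 67/112 + 1 = 603/224 ≈ 2.692 bits/symbol.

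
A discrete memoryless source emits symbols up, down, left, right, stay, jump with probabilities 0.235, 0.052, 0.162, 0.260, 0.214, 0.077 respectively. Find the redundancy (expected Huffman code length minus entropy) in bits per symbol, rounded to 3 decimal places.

Entropy H = −Σ p log₂ p ≈ 2.4043 bits.
Huffman merges: 13/250+77/1000→129/1000; 129/1000+81/500→291/1000; 107/500+47/200→449/1000; 13/50+291/1000→551/1000; 449/1000+551/1000→1. L = 121/50 ≈ 2.4200.
L − H = 2.4200 − 2.4043 = 0.016 bits.

0.016 bits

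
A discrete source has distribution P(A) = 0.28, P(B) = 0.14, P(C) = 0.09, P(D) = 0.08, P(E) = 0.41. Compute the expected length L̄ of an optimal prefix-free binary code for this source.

Repeatedly combine the two least-probable nodes; the expected code length is the sum of the merged weights.
merge 2/25 + 9/100 → 17/100
merge 7/50 + 17/100 → 31/100
merge 7/25 + 31/100 → 59/100
merge 41/100 + 59/100 → 1
L = 17/100 + 31/100 + 59/100 + 1 = 207/100 = 2.07 bits/symbol.

2.07 bits/symbol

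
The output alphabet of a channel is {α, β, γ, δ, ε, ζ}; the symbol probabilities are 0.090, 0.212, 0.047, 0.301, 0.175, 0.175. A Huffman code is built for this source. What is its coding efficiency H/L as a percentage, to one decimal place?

97.8%

Entropy H = −Σ p log₂ p ≈ 2.3959 bits.
Huffman merges: 47/1000+9/100→137/1000; 137/1000+7/40→39/125; 7/40+53/250→387/1000; 301/1000+39/125→613/1000; 387/1000+613/1000→1. L = 2449/1000 ≈ 2.4490.
Efficiency = H/L = 2.3959/2.4490 = 97.8%.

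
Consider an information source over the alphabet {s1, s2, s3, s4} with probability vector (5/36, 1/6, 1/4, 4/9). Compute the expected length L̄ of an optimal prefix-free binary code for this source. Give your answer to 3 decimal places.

1.861 bits/symbol

Repeatedly combine the two least-probable nodes; the expected code length is the sum of the merged weights.
merge 5/36 + 1/6 → 11/36
merge 1/4 + 11/36 → 5/9
merge 4/9 + 5/9 → 1
L = 11/36 + 5/9 + 1 = 67/36 ≈ 1.861 bits/symbol.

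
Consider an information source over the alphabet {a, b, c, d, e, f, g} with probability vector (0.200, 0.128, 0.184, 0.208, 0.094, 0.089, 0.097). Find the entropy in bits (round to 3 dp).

H = −Σ pᵢ log₂ pᵢ.
−0.200·log₂(0.200) = 0.4644
−0.128·log₂(0.128) = 0.3796
−0.184·log₂(0.184) = 0.4494
−0.208·log₂(0.208) = 0.4712
−0.094·log₂(0.094) = 0.3207
−0.089·log₂(0.089) = 0.3106
−0.097·log₂(0.097) = 0.3265
Sum ≈ 2.7223 → 2.722 bits.

2.722 bits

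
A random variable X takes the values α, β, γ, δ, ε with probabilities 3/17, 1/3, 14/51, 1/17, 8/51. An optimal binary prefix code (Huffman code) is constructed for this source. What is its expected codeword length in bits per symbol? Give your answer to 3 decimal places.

2.216 bits/symbol

Repeatedly combine the two least-probable nodes; the expected code length is the sum of the merged weights.
merge 1/17 + 8/51 → 11/51
merge 3/17 + 11/51 → 20/51
merge 14/51 + 1/3 → 31/51
merge 20/51 + 31/51 → 1
L = 11/51 + 20/51 + 31/51 + 1 = 113/51 ≈ 2.216 bits/symbol.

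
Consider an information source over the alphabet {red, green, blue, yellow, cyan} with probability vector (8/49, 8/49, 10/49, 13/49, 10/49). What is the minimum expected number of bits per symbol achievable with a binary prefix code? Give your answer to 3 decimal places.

2.327 bits/symbol

Repeatedly combine the two least-probable nodes; the expected code length is the sum of the merged weights.
merge 8/49 + 8/49 → 16/49
merge 10/49 + 10/49 → 20/49
merge 13/49 + 16/49 → 29/49
merge 20/49 + 29/49 → 1
L = 16/49 + 20/49 + 29/49 + 1 = 114/49 ≈ 2.327 bits/symbol.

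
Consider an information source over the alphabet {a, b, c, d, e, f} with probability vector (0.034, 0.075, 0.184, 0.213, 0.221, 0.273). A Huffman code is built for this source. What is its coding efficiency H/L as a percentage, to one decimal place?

98.4%

Entropy H = −Σ p log₂ p ≈ 2.3634 bits.
Huffman merges: 17/500+3/40→109/1000; 109/1000+23/125→293/1000; 213/1000+221/1000→217/500; 273/1000+293/1000→283/500; 217/500+283/500→1. L = 1201/500 ≈ 2.4020.
Efficiency = H/L = 2.3634/2.4020 = 98.4%.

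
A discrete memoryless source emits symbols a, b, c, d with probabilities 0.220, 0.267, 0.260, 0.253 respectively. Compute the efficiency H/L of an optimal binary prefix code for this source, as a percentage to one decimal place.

99.8%

Entropy H = −Σ p log₂ p ≈ 1.9962 bits.
Huffman merges: 11/50+253/1000→473/1000; 13/50+267/1000→527/1000; 473/1000+527/1000→1. L = 2 ≈ 2.0000.
Efficiency = H/L = 1.9962/2.0000 = 99.8%.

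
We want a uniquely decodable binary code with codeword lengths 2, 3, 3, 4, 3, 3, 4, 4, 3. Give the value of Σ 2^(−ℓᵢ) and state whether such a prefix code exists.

With common denominator 2^4 = 16: Σ 2^(−ℓᵢ) = 4/16 + 2/16 + 2/16 + 1/16 + 2/16 + 2/16 + 1/16 + 1/16 + 2/16 = 17/16 = 1.0625.
Kraft's inequality requires Σ ≤ 1; here Σ = 1.0625 > 1, so no such prefix code exists.

1.0625; no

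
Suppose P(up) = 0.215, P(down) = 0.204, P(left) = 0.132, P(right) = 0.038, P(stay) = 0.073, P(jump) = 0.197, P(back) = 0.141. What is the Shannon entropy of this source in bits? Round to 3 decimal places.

2.645 bits

H = −Σ pᵢ log₂ pᵢ.
−0.215·log₂(0.215) = 0.4768
−0.204·log₂(0.204) = 0.4678
−0.132·log₂(0.132) = 0.3856
−0.038·log₂(0.038) = 0.1793
−0.073·log₂(0.073) = 0.2756
−0.197·log₂(0.197) = 0.4617
−0.141·log₂(0.141) = 0.3985
Sum ≈ 2.6454 → 2.645 bits.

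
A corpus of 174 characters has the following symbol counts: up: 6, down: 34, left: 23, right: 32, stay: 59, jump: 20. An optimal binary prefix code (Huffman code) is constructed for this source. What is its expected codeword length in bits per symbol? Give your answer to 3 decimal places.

Probabilities are the counts divided by 174.
Repeatedly combine the two least-probable nodes; the expected code length is the sum of the merged weights.
merge 1/29 + 10/87 → 13/87
merge 23/174 + 13/87 → 49/174
merge 16/87 + 17/87 → 11/29
merge 49/174 + 59/174 → 18/29
merge 11/29 + 18/29 → 1
L = 13/87 + 49/174 + 11/29 + 18/29 + 1 = 141/58 ≈ 2.431 bits/symbol.

2.431 bits/symbol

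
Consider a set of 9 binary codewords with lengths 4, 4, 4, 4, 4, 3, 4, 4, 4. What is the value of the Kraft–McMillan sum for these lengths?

0.625

With common denominator 2^4 = 16: Σ 2^(−ℓᵢ) = 1/16 + 1/16 + 1/16 + 1/16 + 1/16 + 2/16 + 1/16 + 1/16 + 1/16 = 10/16 = 0.625.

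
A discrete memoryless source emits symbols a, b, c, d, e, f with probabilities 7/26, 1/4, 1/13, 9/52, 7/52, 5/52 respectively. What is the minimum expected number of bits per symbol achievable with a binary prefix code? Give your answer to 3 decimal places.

2.481 bits/symbol

Repeatedly combine the two least-probable nodes; the expected code length is the sum of the merged weights.
merge 1/13 + 5/52 → 9/52
merge 7/52 + 9/52 → 4/13
merge 9/52 + 1/4 → 11/26
merge 7/26 + 4/13 → 15/26
merge 11/26 + 15/26 → 1
L = 9/52 + 4/13 + 11/26 + 15/26 + 1 = 129/52 ≈ 2.481 bits/symbol.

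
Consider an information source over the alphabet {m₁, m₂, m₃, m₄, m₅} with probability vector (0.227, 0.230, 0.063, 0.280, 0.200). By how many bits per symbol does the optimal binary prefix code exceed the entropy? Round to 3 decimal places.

Entropy H = −Σ p log₂ p ≈ 2.2032 bits.
Huffman merges: 63/1000+1/5→263/1000; 227/1000+23/100→457/1000; 263/1000+7/25→543/1000; 457/1000+543/1000→1. L = 2263/1000 ≈ 2.2630.
L − H = 2.2630 − 2.2032 = 0.060 bits.

0.060 bits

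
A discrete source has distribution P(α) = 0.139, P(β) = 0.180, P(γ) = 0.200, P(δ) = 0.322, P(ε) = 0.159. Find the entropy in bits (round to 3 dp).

H = −Σ pᵢ log₂ pᵢ.
−0.139·log₂(0.139) = 0.3957
−0.180·log₂(0.180) = 0.4453
−0.200·log₂(0.200) = 0.4644
−0.322·log₂(0.322) = 0.5264
−0.159·log₂(0.159) = 0.4218
Sum ≈ 2.2536 → 2.254 bits.

2.254 bits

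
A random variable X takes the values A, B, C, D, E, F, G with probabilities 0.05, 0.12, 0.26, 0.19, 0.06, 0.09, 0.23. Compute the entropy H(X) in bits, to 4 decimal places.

2.5875 bits

H = −Σ pᵢ log₂ pᵢ.
−0.05·log₂(0.05) = 0.2161
−0.12·log₂(0.12) = 0.3671
−0.26·log₂(0.26) = 0.5053
−0.19·log₂(0.19) = 0.4552
−0.06·log₂(0.06) = 0.2435
−0.09·log₂(0.09) = 0.3127
−0.23·log₂(0.23) = 0.4877
Sum ≈ 2.5875 → 2.5875 bits.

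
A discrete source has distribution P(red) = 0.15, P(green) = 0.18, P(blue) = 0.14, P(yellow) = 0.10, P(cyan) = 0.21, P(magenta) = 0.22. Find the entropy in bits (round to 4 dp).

H = −Σ pᵢ log₂ pᵢ.
−0.15·log₂(0.15) = 0.4105
−0.18·log₂(0.18) = 0.4453
−0.14·log₂(0.14) = 0.3971
−0.10·log₂(0.10) = 0.3322
−0.21·log₂(0.21) = 0.4728
−0.22·log₂(0.22) = 0.4806
Sum ≈ 2.5386 → 2.5386 bits.

2.5386 bits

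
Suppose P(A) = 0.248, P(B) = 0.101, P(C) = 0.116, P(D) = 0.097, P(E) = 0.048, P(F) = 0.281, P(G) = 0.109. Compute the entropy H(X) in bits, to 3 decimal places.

H = −Σ pᵢ log₂ pᵢ.
−0.248·log₂(0.248) = 0.4989
−0.101·log₂(0.101) = 0.3341
−0.116·log₂(0.116) = 0.3605
−0.097·log₂(0.097) = 0.3265
−0.048·log₂(0.048) = 0.2103
−0.281·log₂(0.281) = 0.5146
−0.109·log₂(0.109) = 0.3485
Sum ≈ 2.5934 → 2.593 bits.

2.593 bits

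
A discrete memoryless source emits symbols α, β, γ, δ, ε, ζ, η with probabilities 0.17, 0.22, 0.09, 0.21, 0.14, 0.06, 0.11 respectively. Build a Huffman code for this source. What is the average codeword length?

2.72 bits/symbol

Repeatedly combine the two least-probable nodes; the expected code length is the sum of the merged weights.
merge 3/50 + 9/100 → 3/20
merge 11/100 + 7/50 → 1/4
merge 3/20 + 17/100 → 8/25
merge 21/100 + 11/50 → 43/100
merge 1/4 + 8/25 → 57/100
merge 43/100 + 57/100 → 1
L = 3/20 + 1/4 + 8/25 + 43/100 + 57/100 + 1 = 68/25 = 2.72 bits/symbol.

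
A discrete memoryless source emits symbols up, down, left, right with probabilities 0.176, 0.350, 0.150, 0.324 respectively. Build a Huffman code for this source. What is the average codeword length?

Repeatedly combine the two least-probable nodes; the expected code length is the sum of the merged weights.
merge 3/20 + 22/125 → 163/500
merge 81/250 + 163/500 → 13/20
merge 7/20 + 13/20 → 1
L = 163/500 + 13/20 + 1 = 247/125 = 1.976 bits/symbol.

1.976 bits/symbol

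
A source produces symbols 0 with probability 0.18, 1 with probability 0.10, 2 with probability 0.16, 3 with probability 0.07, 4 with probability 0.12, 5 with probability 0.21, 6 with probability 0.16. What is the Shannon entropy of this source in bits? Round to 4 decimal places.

2.7320 bits

H = −Σ pᵢ log₂ pᵢ.
−0.18·log₂(0.18) = 0.4453
−0.10·log₂(0.10) = 0.3322
−0.16·log₂(0.16) = 0.4230
−0.07·log₂(0.07) = 0.2686
−0.12·log₂(0.12) = 0.3671
−0.21·log₂(0.21) = 0.4728
−0.16·log₂(0.16) = 0.4230
Sum ≈ 2.7320 → 2.7320 bits.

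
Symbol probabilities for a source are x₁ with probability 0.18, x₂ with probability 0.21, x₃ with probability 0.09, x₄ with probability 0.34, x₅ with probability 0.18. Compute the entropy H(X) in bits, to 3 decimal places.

H = −Σ pᵢ log₂ pᵢ.
−0.18·log₂(0.18) = 0.4453
−0.21·log₂(0.21) = 0.4728
−0.09·log₂(0.09) = 0.3127
−0.34·log₂(0.34) = 0.5292
−0.18·log₂(0.18) = 0.4453
Sum ≈ 2.2053 → 2.205 bits.

2.205 bits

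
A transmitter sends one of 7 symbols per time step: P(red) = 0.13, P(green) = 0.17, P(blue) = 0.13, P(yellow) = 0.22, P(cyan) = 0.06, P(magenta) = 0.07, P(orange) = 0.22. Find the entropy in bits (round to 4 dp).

H = −Σ pᵢ log₂ pᵢ.
−0.13·log₂(0.13) = 0.3826
−0.17·log₂(0.17) = 0.4346
−0.13·log₂(0.13) = 0.3826
−0.22·log₂(0.22) = 0.4806
−0.06·log₂(0.06) = 0.2435
−0.07·log₂(0.07) = 0.2686
−0.22·log₂(0.22) = 0.4806
Sum ≈ 2.6731 → 2.6731 bits.

2.6731 bits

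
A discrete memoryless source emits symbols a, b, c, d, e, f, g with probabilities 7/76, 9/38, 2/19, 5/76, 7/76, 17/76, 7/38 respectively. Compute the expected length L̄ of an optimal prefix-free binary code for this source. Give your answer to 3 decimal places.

2.697 bits/symbol

Repeatedly combine the two least-probable nodes; the expected code length is the sum of the merged weights.
merge 5/76 + 7/76 → 3/19
merge 7/76 + 2/19 → 15/76
merge 3/19 + 7/38 → 13/38
merge 15/76 + 17/76 → 8/19
merge 9/38 + 13/38 → 11/19
merge 8/19 + 11/19 → 1
L = 3/19 + 15/76 + 13/38 + 8/19 + 11/19 + 1 = 205/76 ≈ 2.697 bits/symbol.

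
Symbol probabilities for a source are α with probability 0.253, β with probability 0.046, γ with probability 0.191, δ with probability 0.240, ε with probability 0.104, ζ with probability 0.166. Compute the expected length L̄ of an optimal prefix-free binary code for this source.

Repeatedly combine the two least-probable nodes; the expected code length is the sum of the merged weights.
merge 23/500 + 13/125 → 3/20
merge 3/20 + 83/500 → 79/250
merge 191/1000 + 6/25 → 431/1000
merge 253/1000 + 79/250 → 569/1000
merge 431/1000 + 569/1000 → 1
L = 3/20 + 79/250 + 431/1000 + 569/1000 + 1 = 1233/500 = 2.466 bits/symbol.

2.466 bits/symbol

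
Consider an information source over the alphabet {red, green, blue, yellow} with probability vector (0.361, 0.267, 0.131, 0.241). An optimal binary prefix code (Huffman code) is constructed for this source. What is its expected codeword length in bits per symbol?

2 bits/symbol

Repeatedly combine the two least-probable nodes; the expected code length is the sum of the merged weights.
merge 131/1000 + 241/1000 → 93/250
merge 267/1000 + 361/1000 → 157/250
merge 93/250 + 157/250 → 1
L = 93/250 + 157/250 + 1 = 2 bits/symbol.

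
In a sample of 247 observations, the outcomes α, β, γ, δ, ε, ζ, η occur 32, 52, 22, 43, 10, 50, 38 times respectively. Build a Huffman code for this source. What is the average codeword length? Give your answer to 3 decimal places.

Probabilities are the counts divided by 247.
Repeatedly combine the two least-probable nodes; the expected code length is the sum of the merged weights.
merge 10/247 + 22/247 → 32/247
merge 32/247 + 32/247 → 64/247
merge 2/13 + 43/247 → 81/247
merge 50/247 + 4/19 → 102/247
merge 64/247 + 81/247 → 145/247
merge 102/247 + 145/247 → 1
L = 32/247 + 64/247 + 81/247 + 102/247 + 145/247 + 1 = 671/247 ≈ 2.717 bits/symbol.

2.717 bits/symbol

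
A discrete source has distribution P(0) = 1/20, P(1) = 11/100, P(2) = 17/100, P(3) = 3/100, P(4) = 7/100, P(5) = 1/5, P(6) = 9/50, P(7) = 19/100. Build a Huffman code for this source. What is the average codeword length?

Repeatedly combine the two least-probable nodes; the expected code length is the sum of the merged weights.
merge 3/100 + 1/20 → 2/25
merge 7/100 + 2/25 → 3/20
merge 11/100 + 3/20 → 13/50
merge 17/100 + 9/50 → 7/20
merge 19/100 + 1/5 → 39/100
merge 13/50 + 7/20 → 61/100
merge 39/100 + 61/100 → 1
L = 2/25 + 3/20 + 13/50 + 7/20 + 39/100 + 61/100 + 1 = 71/25 = 2.84 bits/symbol.

2.84 bits/symbol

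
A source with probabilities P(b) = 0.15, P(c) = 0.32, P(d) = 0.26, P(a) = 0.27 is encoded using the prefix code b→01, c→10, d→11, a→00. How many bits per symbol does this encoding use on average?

L̄ = Σ pᵢ·ℓᵢ = 0.15·2 + 0.32·2 + 0.26·2 + 0.27·2 = 2 bits/symbol.

2 bits/symbol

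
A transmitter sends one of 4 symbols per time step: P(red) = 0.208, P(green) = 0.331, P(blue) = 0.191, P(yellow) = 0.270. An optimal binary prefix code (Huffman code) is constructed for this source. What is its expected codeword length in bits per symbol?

2 bits/symbol

Repeatedly combine the two least-probable nodes; the expected code length is the sum of the merged weights.
merge 191/1000 + 26/125 → 399/1000
merge 27/100 + 331/1000 → 601/1000
merge 399/1000 + 601/1000 → 1
L = 399/1000 + 601/1000 + 1 = 2 bits/symbol.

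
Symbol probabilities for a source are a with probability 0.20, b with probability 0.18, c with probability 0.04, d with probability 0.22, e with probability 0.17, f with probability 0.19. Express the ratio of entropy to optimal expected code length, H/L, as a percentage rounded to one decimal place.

95.6%

Entropy H = −Σ p log₂ p ≈ 2.4658 bits.
Huffman merges: 1/25+17/100→21/100; 9/50+19/100→37/100; 1/5+21/100→41/100; 11/50+37/100→59/100; 41/100+59/100→1. L = 129/50 ≈ 2.5800.
Efficiency = H/L = 2.4658/2.5800 = 95.6%.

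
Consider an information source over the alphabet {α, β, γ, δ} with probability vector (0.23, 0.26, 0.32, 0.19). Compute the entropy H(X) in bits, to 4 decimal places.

1.9742 bits

H = −Σ pᵢ log₂ pᵢ.
−0.23·log₂(0.23) = 0.4877
−0.26·log₂(0.26) = 0.5053
−0.32·log₂(0.32) = 0.5260
−0.19·log₂(0.19) = 0.4552
Sum ≈ 1.9742 → 1.9742 bits.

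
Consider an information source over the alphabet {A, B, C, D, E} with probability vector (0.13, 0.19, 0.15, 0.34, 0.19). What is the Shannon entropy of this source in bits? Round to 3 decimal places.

2.233 bits

H = −Σ pᵢ log₂ pᵢ.
−0.13·log₂(0.13) = 0.3826
−0.19·log₂(0.19) = 0.4552
−0.15·log₂(0.15) = 0.4105
−0.34·log₂(0.34) = 0.5292
−0.19·log₂(0.19) = 0.4552
Sum ≈ 2.2328 → 2.233 bits.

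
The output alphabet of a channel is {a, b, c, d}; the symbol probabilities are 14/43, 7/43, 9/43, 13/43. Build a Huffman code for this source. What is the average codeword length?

2 bits/symbol

Repeatedly combine the two least-probable nodes; the expected code length is the sum of the merged weights.
merge 7/43 + 9/43 → 16/43
merge 13/43 + 14/43 → 27/43
merge 16/43 + 27/43 → 1
L = 16/43 + 27/43 + 1 = 2 bits/symbol.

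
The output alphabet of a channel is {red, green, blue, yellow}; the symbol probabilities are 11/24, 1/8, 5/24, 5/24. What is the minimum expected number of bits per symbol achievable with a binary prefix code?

Repeatedly combine the two least-probable nodes; the expected code length is the sum of the merged weights.
merge 1/8 + 5/24 → 1/3
merge 5/24 + 1/3 → 13/24
merge 11/24 + 13/24 → 1
L = 1/3 + 13/24 + 1 = 15/8 = 1.875 bits/symbol.

1.875 bits/symbol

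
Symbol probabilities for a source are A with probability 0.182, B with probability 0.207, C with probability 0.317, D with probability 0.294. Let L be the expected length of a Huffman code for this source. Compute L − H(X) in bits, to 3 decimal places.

0.038 bits

Entropy H = −Σ p log₂ p ≈ 1.9624 bits.
Huffman merges: 91/500+207/1000→389/1000; 147/500+317/1000→611/1000; 389/1000+611/1000→1. L = 2 ≈ 2.0000.
L − H = 2.0000 − 1.9624 = 0.038 bits.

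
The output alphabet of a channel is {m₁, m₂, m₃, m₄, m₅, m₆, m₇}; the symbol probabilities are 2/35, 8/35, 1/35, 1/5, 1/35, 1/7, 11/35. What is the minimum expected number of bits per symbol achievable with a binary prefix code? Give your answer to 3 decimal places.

2.429 bits/symbol

Repeatedly combine the two least-probable nodes; the expected code length is the sum of the merged weights.
merge 1/35 + 1/35 → 2/35
merge 2/35 + 2/35 → 4/35
merge 4/35 + 1/7 → 9/35
merge 1/5 + 8/35 → 3/7
merge 9/35 + 11/35 → 4/7
merge 3/7 + 4/7 → 1
L = 2/35 + 4/35 + 9/35 + 3/7 + 4/7 + 1 = 17/7 ≈ 2.429 bits/symbol.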